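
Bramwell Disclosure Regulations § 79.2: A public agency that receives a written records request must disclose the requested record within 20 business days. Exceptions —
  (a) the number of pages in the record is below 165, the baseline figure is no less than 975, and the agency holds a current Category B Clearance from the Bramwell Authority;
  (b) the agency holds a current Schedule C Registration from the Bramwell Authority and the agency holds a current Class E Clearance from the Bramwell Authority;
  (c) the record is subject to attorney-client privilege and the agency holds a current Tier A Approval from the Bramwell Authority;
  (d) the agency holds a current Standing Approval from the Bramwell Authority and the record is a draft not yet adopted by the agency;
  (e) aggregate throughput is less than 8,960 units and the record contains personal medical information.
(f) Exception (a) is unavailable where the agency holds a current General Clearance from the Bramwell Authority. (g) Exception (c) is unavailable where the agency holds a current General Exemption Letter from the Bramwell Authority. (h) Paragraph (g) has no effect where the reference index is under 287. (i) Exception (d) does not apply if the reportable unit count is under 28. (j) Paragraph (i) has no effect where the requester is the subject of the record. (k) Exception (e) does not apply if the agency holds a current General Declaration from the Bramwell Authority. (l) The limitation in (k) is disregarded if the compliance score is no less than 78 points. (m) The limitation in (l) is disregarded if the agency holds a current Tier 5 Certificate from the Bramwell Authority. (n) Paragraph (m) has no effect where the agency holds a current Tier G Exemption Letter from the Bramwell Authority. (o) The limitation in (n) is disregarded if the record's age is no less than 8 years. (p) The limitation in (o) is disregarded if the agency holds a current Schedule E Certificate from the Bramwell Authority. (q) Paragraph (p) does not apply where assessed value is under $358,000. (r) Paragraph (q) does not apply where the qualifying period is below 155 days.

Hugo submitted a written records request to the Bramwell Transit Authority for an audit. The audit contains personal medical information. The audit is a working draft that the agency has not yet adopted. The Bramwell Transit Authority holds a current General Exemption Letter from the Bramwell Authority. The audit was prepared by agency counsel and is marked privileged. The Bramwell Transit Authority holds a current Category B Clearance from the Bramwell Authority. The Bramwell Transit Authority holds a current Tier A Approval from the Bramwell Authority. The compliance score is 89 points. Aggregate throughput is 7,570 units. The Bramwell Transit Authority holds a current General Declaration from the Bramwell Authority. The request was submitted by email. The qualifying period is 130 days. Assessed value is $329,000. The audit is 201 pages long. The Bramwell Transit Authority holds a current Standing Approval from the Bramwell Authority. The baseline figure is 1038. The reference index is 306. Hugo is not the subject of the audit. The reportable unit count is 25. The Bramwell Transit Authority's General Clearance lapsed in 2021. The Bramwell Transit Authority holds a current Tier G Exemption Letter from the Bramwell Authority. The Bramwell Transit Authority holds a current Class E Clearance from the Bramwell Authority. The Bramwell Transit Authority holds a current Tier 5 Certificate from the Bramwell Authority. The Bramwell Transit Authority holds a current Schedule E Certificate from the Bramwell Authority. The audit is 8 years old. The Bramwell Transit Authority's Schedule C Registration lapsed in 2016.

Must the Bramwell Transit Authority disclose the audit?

Exception (a) requires that the number of pages in the record is below 165; but the number of pages in the record is 201, not below 165, so (a) is unavailable.
Exception (b) does not apply: the Schedule C Registration is not current.
Exception (c): the audit is privileged; a current Tier A Approval is held — every condition holds. However, paragraphs (g)–(h) must be considered: (g) is engaged — a current General Exemption Letter is held. (h), which would lift (g), does not operate here — the reference index is 306, not under 287. (c) is therefore removed.
All of (d)'s requirements are met (a current Standing Approval is held; the audit is an unadopted draft). Turning to paragraphs (i)–(j): (i) operates against (d): the reportable unit count is 25, under the 28 limit. (j) is not triggered (Hugo is not the subject of the audit), so (i) stands. Exception (d) does not apply.
Exception (e)'s conditions are all satisfied: aggregate throughput is 7,570 units, less than the 8,960 units limit; the audit contains personal medical information. Considering the limiting provisions: (k) would limit (e) — a current General Declaration is held — but (l) sets (k) aside: (l) is triggered — the compliance score is 89 points, meeting the 78 points threshold. (m) is engaged (a current Tier 5 Certificate is held), but is itself disapplied by (n): (n) operates against (m): a current Tier G Exemption Letter is held. (o) is engaged (the record's age is 8 years, meeting the 8 years threshold), but is overridden by (p): (p) is triggered — a current Schedule E Certificate is held. (q) would limit (p) — assessed value is $329,000, under the $358,000 limit — but (r) sets (q) aside: (r) applies — the qualifying period is 130 days, below the 155 days limit. So (e) applies.

No — exception (e) applies; the Bramwell Transit Authority is not required to disclose the audit.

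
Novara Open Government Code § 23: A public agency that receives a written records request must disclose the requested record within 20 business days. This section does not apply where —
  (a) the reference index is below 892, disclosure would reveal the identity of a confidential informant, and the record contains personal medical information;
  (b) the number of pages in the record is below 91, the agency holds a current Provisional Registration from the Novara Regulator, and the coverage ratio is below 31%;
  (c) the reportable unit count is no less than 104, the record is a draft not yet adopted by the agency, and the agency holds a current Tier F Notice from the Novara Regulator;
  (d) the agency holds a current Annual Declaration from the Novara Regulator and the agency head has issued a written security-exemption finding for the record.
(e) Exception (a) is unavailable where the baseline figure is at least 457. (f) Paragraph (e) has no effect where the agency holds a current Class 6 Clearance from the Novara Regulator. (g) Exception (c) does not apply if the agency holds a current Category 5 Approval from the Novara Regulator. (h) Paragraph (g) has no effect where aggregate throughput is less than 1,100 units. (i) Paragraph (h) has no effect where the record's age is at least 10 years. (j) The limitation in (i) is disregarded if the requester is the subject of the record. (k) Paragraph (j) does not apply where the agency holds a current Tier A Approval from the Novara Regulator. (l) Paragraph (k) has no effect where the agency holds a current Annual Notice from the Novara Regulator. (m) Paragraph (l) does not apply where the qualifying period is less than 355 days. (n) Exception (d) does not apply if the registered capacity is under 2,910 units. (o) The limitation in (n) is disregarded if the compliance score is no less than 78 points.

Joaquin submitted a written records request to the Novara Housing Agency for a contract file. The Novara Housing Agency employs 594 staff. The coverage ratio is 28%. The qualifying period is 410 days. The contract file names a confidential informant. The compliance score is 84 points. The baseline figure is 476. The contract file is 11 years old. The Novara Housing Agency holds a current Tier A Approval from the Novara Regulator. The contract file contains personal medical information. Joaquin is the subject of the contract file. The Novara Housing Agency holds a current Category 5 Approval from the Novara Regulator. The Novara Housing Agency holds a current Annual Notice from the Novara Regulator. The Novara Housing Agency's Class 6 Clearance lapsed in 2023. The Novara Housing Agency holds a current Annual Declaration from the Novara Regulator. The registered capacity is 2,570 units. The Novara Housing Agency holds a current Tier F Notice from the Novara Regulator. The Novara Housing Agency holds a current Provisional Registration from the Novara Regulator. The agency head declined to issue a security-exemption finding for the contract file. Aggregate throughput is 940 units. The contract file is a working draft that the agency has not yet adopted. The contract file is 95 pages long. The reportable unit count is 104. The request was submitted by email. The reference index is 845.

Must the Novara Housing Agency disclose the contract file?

No — exception (c) applies; the Novara Housing Agency is not required to disclose the contract file.

Exception (a) is satisfied on its face — the reference index is 845, below the 892 limit; the contract file names a confidential informant; the contract file contains personal medical information. But applying paragraphs (e)–(f): (e) is engaged — the baseline figure is 476, meeting the 457 threshold. (f) is inapplicable (no current Class 6 Clearance is held), so (e) stands. (a) is therefore removed.
Exception (b) fails — the number of pages in the record is 95, not below 91.
Exception (c): the reportable unit count is 104, meeting the 104 threshold; the contract file is an unadopted draft; a current Tier F Notice is held — every condition holds. Applying paragraphs (g)–(m): (g) applies (a current Category 5 Approval is held), but yields to (h): (h) is engaged — aggregate throughput is 940 units, less than the 1,100 units limit. (i) would limit (h) — the record's age is 11 years, meeting the 10 years threshold — but (j) sets (i) aside: (j) operates against (i): Joaquin is the subject of the contract file. (k) operates (a current Tier A Approval is held), but is set aside by (l): (l) operates against (k): a current Annual Notice is held. (m), which would lift (l), is not engaged — the qualifying period is 410 days, not less than 355 days. Exception (c) stands.
Exception (d) fails — the agency head declined to issue a security-exemption finding.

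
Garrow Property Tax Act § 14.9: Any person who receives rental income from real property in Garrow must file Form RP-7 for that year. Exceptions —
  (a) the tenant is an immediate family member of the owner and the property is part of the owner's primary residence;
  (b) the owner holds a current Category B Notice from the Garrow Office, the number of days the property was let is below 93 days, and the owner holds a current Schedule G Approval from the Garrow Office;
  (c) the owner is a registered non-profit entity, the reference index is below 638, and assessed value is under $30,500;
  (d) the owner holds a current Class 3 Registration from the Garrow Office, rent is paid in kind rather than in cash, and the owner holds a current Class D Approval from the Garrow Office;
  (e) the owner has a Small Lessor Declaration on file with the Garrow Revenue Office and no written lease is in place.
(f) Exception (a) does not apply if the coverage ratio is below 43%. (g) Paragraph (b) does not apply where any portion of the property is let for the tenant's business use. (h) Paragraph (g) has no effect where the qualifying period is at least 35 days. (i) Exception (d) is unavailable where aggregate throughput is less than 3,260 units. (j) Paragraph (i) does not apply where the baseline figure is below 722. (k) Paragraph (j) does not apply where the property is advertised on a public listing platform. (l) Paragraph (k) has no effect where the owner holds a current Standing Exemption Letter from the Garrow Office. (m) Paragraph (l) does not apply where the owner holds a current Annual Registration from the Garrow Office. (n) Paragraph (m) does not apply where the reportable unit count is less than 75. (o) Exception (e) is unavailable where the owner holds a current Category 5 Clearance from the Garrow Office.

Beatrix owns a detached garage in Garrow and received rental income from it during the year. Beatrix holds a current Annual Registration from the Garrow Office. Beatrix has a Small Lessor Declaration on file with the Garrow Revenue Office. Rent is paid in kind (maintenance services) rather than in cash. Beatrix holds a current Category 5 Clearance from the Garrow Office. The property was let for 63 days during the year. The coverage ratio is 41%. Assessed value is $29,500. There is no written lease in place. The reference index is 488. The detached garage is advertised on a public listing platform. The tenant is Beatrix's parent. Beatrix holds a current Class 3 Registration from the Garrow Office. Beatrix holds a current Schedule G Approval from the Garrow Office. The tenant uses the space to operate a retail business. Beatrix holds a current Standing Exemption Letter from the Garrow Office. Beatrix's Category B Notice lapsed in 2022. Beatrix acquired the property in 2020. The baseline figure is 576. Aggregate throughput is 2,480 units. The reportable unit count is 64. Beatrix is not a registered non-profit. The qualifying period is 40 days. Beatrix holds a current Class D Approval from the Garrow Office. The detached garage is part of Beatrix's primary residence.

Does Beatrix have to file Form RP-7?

All of (a)'s requirements are met (the tenant is an immediate family member; the detached garage is part of the primary residence). However, paragraph (f) must be considered: (f) operates against (a): the coverage ratio is 41%, below the 43% limit. (a) is therefore removed.
Exception (b) does not apply: no current Category B Notice is held.
Exception (c) does not apply: Beatrix is not a registered non-profit.
Exception (d): a current Class 3 Registration is held; rent is paid in kind; a current Class D Approval is held — every condition holds. Applying paragraphs (i)–(n): (i) is triggered (aggregate throughput is 2,480 units, less than the 3,260 units limit), but is displaced by (j): (j) operates against (i): the baseline figure is 576, below the 722 limit. (k) operates (the property is publicly advertised), but is itself disapplied by (l): (l) applies — a current Standing Exemption Letter is held. (m) would limit (l) — a current Annual Registration is held — but (n) sets (m) aside: (n) operates — the reportable unit count is 64, less than the 75 limit. So (d) applies.
Exception (e) is satisfied on its face — a Small Lessor Declaration is on file; there is no written lease. Turning to paragraph (o): (o) operates against (e): a current Category 5 Clearance is held. Exception (e) does not apply.

No — exception (d) applies; Beatrix is not required to file Form RP-7.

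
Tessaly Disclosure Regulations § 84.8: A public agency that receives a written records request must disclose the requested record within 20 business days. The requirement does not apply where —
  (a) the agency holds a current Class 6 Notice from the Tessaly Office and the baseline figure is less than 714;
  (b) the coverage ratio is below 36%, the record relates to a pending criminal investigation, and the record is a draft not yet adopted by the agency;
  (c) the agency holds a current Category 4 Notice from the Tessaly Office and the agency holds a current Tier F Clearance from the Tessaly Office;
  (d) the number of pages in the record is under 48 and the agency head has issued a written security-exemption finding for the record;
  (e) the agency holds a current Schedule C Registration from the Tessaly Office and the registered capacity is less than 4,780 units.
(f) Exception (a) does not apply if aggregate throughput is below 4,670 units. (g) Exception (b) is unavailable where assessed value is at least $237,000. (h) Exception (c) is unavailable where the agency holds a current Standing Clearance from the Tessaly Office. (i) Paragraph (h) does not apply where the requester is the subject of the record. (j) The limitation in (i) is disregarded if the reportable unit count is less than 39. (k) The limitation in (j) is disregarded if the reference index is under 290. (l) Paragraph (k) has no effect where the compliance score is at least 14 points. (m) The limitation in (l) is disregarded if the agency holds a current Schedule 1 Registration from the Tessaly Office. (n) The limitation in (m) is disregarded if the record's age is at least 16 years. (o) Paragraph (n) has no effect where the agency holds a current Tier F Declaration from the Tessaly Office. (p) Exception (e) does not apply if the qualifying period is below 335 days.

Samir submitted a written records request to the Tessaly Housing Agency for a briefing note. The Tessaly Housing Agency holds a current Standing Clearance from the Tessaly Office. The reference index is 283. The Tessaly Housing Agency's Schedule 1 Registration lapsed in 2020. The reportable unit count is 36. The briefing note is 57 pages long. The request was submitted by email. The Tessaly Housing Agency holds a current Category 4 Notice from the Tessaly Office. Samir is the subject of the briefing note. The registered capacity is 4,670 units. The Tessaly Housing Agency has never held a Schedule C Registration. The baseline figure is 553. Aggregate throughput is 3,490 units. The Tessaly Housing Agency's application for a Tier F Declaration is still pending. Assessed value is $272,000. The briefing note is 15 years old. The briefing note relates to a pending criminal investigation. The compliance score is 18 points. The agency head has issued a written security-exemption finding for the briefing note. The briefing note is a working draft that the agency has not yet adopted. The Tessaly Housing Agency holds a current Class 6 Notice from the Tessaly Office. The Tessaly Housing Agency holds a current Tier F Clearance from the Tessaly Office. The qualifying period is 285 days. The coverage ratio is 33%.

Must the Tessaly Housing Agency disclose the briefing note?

Yes — the Tessaly Housing Agency must disclose the briefing note.

Exception (a) is satisfied on its face — a current Class 6 Notice is held; the baseline figure is 553, less than the 714 limit. But applying paragraph (f): (f) operates against (a): aggregate throughput is 3,490 units, below the 4,670 units limit. So (a) is unavailable.
Exception (b)'s conditions are all satisfied: the coverage ratio is 33%, below the 36% limit; the briefing note relates to a pending investigation; the briefing note is an unadopted draft. But applying paragraph (g): (g) operates against (b): assessed value is $272,000, meeting the $237,000 threshold. So (b) is unavailable.
Exception (c): a current Category 4 Notice is held; a current Tier F Clearance is held — every condition holds. But applying paragraphs (h)–(o): (h) operates against (c): a current Standing Clearance is held. (i) is triggered (Samir is the subject of the briefing note), but is itself disapplied by (j): (j) operates — the reportable unit count is 36, less than the 39 limit. (k) would limit (j) — the reference index is 283, under the 290 limit — but (l) sets (k) aside: (l) applies — the compliance score is 18 points, meeting the 14 points threshold. (m) is not triggered (no current Schedule 1 Registration is held), so (l) stands. (c) is therefore removed.
Exception (d) fails — the number of pages in the record is 57, not under 48.
Exception (e) fails — there is no Schedule C Registration in force.
No exception displaces § 84.8.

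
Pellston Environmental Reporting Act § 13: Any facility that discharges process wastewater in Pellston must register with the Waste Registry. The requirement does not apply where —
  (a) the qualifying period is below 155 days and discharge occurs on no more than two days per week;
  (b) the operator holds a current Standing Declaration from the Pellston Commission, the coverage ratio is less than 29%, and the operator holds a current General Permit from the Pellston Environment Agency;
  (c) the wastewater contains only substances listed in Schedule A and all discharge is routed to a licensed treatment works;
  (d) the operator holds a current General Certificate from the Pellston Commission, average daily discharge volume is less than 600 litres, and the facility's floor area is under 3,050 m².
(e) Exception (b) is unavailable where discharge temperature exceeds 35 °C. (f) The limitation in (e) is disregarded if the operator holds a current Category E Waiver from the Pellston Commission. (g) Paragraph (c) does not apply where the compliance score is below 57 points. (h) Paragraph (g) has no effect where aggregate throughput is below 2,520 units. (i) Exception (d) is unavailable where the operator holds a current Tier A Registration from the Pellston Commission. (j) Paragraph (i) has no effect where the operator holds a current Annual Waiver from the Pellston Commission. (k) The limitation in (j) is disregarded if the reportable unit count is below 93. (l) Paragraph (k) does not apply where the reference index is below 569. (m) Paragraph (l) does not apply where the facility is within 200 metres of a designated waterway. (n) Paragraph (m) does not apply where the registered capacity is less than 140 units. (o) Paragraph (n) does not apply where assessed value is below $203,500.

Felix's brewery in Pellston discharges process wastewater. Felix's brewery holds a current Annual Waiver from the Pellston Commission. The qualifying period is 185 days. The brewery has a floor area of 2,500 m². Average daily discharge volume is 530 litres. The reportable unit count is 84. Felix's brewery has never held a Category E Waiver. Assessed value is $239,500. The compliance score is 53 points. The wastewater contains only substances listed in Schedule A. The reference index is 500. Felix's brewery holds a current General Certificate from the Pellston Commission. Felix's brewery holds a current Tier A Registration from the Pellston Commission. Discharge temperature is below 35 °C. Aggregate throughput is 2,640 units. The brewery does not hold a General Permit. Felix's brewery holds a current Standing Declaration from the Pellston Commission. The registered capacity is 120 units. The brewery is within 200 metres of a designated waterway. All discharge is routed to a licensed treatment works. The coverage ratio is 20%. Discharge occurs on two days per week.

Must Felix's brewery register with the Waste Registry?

Exception (a) requires that the qualifying period is below 155 days; but the qualifying period is 185 days, not below 155 days, so (a) is unavailable.
Exception (b) requires that the operator holds a current General Permit from the Pellston Environment Agency; but no General Permit is held, so (b) is unavailable.
Exception (c): the wastewater is Schedule-A-only; discharge is routed to a licensed treatment works — every condition holds. Turning to paragraphs (g)–(h): (g) operates against (c): the compliance score is 53 points, below the 57 points limit. (h) is not triggered (aggregate throughput is 2,640 units, not below 2,520 units), so (g) stands. (c) is therefore removed.
Exception (d)'s conditions are all satisfied: a current General Certificate is held; average daily discharge volume is 530 litres, less than the 600 litres limit; the facility's floor area is 2,500 m², under the 3,050 m² limit. Under paragraphs (i)–(o): (i) would limit (d) — a current Tier A Registration is held — but (j) sets (i) aside: (j) is engaged — a current Annual Waiver is held. (k) would limit (j) — the reportable unit count is 84, below the 93 limit — but (l) sets (k) aside: (l) operates against (k): the reference index is 500, below the 569 limit. (m) applies (the brewery is within 200 m of a designated waterway), but is itself disapplied by (n): (n) is triggered — the registered capacity is 120 units, less than the 140 units limit. (o), which would lift (n), does not operate here — assessed value is $239,500, not below $203,500. Exception (d) stands.

No — exception (d) applies; Felix's brewery is not required to register with the Waste Registry.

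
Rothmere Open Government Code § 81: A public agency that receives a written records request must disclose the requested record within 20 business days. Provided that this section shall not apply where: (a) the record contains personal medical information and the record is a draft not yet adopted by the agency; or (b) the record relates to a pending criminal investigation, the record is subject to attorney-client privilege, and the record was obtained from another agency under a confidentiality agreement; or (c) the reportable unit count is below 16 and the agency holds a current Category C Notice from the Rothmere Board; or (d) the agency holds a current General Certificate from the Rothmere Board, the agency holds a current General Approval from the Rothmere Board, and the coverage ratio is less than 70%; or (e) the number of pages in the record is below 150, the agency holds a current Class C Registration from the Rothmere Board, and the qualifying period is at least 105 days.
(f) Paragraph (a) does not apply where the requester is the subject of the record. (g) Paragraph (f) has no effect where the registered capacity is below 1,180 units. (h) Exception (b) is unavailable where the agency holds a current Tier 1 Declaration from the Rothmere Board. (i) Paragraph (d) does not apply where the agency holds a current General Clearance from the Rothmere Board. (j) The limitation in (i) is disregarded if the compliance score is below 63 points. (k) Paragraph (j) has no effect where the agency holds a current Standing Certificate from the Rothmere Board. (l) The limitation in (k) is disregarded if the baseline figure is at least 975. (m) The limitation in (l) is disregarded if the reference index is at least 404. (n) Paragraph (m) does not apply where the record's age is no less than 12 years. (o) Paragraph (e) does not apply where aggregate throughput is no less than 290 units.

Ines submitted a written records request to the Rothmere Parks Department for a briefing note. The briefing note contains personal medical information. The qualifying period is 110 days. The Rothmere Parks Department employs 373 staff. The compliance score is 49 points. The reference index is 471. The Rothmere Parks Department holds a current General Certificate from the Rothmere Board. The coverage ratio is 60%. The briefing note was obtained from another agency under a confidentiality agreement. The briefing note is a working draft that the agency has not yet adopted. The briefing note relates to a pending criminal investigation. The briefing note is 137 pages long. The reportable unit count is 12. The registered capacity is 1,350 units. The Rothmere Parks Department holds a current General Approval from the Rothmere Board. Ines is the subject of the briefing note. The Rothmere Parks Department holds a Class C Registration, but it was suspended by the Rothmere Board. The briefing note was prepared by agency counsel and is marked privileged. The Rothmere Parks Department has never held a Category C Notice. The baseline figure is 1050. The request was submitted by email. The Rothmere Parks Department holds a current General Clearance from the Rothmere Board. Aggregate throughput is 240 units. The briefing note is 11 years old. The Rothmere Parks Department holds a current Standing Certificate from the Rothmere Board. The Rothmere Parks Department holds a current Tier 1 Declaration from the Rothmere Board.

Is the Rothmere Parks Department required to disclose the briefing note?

All of (a)'s requirements are met (the briefing note contains personal medical information; the briefing note is an unadopted draft). However, paragraphs (f)–(g) must be considered: (f) operates — Ines is the subject of the briefing note. (g) is inapplicable (the registered capacity is 1,350 units, not below 1,180 units), so (f) stands. So (a) is unavailable.
All of (b)'s requirements are met (the briefing note relates to a pending investigation; the briefing note is privileged; the briefing note was obtained under a confidentiality agreement). But: (h) operates against (b): a current Tier 1 Declaration is held. Exception (b) does not apply.
Exception (c) does not apply: the Category C Notice is not current.
Exception (d): a current General Certificate is held; a current General Approval is held; the coverage ratio is 60%, less than the 70% limit — every condition holds. Turning to paragraphs (i)–(n): (i) is triggered — a current General Clearance is held. (j) is engaged (the compliance score is 49 points, below the 63 points limit), but is overridden by (k): (k) operates against (j): a current Standing Certificate is held. (l) is engaged (the baseline figure is 1,050, meeting the 975 threshold), but is itself disapplied by (m): (m) operates against (l): the reference index is 471, meeting the 404 threshold. (n), which would lift (m), does not operate here — the record's age is 11 years, short of 12 years. Exception (d) does not apply.
Exception (e) fails — no current Class C Registration is held.
No exception is made out. the Rothmere Parks Department falls within the general rule.

Yes — the Rothmere Parks Department must disclose the briefing note.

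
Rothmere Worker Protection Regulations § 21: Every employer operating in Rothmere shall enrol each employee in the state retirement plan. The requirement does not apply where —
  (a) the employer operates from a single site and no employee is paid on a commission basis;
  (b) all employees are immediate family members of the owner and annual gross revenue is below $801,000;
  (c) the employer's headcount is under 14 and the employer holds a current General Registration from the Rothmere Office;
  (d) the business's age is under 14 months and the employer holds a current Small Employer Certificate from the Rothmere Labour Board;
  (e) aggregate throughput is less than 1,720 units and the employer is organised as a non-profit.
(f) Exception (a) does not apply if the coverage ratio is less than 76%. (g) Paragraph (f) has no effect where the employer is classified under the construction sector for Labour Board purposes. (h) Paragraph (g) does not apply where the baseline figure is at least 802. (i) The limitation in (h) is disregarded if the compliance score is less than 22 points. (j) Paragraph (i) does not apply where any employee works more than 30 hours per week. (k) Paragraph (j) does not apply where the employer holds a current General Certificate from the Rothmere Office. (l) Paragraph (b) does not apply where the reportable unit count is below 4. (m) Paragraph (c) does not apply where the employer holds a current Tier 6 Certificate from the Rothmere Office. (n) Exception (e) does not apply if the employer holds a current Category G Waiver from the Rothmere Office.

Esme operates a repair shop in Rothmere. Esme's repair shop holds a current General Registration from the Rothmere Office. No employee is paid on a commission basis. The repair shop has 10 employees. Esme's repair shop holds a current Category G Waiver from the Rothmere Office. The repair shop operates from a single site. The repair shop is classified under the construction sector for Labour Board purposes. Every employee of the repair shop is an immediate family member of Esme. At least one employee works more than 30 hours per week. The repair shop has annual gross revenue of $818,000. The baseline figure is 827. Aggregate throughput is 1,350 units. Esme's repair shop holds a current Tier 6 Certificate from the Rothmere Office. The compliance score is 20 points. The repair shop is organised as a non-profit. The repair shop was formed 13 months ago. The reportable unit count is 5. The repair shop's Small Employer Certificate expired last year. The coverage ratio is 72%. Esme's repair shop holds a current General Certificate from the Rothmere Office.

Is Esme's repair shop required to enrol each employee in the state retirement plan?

All of (a)'s requirements are met (the employer operates from a single site; no employee is paid on commission). Applying paragraphs (f)–(k): (f) is engaged (the coverage ratio is 72%, less than the 76% limit), but yields to (g): (g) is engaged — the repair shop is classified under the construction sector. (h) would limit (g) — the baseline figure is 827, meeting the 802 threshold — but (i) sets (h) aside: (i) is engaged — the compliance score is 20 points, less than the 22 points limit. (j) is triggered (at least one employee exceeds 30 hours/week), but is set aside by (k): (k) operates against (j): a current General Certificate is held. Exception (a) stands.
Exception (b) fails — annual gross revenue is $818,000, not below $801,000.
All of (c)'s requirements are met (the employer's headcount is 10, under the 14 limit; a current General Registration is held). But applying paragraph (m): (m) operates against (c): a current Tier 6 Certificate is held. Exception (c) does not apply.
Exception (d) fails — the Small Employer Certificate has expired.
All of (e)'s requirements are met (aggregate throughput is 1,350 units, less than the 1,720 units limit; the employer is a non-profit). But applying paragraph (n): (n) operates against (e): a current Category G Waiver is held. Exception (e) does not apply.

No — exception (a) applies; Esme's repair shop is not required to enrol each employee in the state retirement plan.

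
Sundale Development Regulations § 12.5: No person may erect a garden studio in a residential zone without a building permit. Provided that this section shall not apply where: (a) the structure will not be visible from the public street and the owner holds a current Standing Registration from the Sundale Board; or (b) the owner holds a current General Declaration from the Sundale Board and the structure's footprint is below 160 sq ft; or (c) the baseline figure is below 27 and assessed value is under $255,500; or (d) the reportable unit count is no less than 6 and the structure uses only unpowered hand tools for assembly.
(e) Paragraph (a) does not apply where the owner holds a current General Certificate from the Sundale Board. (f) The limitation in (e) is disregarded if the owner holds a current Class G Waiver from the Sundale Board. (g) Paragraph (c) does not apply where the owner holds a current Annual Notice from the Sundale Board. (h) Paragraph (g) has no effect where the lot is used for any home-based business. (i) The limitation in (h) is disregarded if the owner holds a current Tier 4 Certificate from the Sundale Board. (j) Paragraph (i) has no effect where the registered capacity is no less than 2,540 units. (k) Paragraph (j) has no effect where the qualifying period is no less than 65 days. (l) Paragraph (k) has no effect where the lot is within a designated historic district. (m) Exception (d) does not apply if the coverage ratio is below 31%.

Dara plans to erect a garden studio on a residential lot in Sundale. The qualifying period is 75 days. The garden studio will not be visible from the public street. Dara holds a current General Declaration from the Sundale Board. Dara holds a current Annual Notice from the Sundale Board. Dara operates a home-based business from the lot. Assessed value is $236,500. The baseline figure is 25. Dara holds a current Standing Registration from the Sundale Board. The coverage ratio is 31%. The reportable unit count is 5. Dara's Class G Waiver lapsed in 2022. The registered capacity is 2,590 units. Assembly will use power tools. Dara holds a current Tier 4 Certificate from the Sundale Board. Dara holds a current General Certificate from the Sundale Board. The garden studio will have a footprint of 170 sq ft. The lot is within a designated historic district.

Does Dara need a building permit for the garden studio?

No — exception (c) applies; Dara does not need a building permit.

Exception (a)'s conditions are all satisfied: the structure will not be visible from the street; a current Standing Registration is held. But: (e) operates against (a): a current General Certificate is held. (f) does not operate here (there is no Class G Waiver in force), so (e) stands. (a) is therefore removed.
Exception (b) does not apply: the structure's footprint is 170 sq ft, not below 160 sq ft.
All of (c)'s requirements are met (the baseline figure is 25, below the 27 limit; assessed value is $236,500, under the $255,500 limit). Under paragraphs (g)–(l): (g) would limit (c) — a current Annual Notice is held — but (h) sets (g) aside: (h) is triggered — a home-based business operates on the lot. (i) would limit (h) — a current Tier 4 Certificate is held — but (j) sets (i) aside: (j) operates — the registered capacity is 2,590 units, meeting the 2,540 units threshold. (k) would limit (j) — the qualifying period is 75 days, meeting the 65 days threshold — but (l) sets (k) aside: (l) applies — the lot is in a historic district. So (c) applies.
Exception (d) requires that the reportable unit count is no less than 6; but the reportable unit count is 5, short of 6, so (d) is unavailable.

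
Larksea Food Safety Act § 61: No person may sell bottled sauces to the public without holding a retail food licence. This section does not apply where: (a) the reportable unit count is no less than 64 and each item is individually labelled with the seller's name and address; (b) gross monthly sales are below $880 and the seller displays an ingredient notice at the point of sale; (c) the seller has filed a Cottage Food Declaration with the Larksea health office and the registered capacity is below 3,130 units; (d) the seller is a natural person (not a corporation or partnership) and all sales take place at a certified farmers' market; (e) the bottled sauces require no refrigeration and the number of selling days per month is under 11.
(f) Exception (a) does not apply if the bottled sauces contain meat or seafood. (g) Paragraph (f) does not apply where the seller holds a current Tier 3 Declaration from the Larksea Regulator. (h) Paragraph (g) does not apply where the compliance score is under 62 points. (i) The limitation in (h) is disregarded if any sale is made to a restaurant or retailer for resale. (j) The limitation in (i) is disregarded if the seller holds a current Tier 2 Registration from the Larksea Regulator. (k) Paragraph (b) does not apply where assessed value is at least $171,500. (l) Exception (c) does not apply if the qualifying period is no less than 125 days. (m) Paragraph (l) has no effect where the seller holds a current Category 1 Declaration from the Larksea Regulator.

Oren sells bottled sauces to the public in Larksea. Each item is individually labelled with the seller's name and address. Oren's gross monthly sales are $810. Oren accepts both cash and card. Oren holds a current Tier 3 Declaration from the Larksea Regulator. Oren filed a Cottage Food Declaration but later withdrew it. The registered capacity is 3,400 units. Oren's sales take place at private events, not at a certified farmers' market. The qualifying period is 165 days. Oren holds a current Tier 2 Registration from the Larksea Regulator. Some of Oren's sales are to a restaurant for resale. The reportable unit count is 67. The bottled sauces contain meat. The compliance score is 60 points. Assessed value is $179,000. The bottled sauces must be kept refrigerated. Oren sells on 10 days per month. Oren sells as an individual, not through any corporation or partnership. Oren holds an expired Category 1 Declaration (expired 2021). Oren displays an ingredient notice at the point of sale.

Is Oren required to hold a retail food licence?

Exception (a)'s conditions are all satisfied: the reportable unit count is 67, meeting the 64 threshold; items are individually labelled. But: (f) operates against (a): the bottled sauces contain meat. (g) would limit (f) — a current Tier 3 Declaration is held — but (h) sets (g) aside: (h) operates — the compliance score is 60 points, under the 62 points limit. (i) is triggered (some sales are to a restaurant for resale), but is overridden by (j): (j) operates against (i): a current Tier 2 Registration is held. (a) is therefore removed.
Exception (b) is satisfied on its face — gross monthly sales are $810, below the $880 limit; an ingredient notice is displayed. Turning to paragraph (k): (k) operates against (b): assessed value is $179,000, meeting the $171,500 threshold. Exception (b) does not apply.
Exception (c) requires that the seller has filed a Cottage Food Declaration with the Larksea health office; but the Cottage Food Declaration was withdrawn, so (c) is unavailable.
Exception (d) does not apply: sales are at private events, not a certified farmers' market.
Exception (e) fails — the bottled sauces require refrigeration.
No exception applies. The general rule governs.

Yes — Oren must hold a retail food licence.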